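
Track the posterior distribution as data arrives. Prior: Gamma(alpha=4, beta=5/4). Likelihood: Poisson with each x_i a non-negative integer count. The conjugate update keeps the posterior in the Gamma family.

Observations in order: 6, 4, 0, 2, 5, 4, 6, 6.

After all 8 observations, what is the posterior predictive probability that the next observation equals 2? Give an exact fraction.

118724157982588507841553056807281128978040951145748003329431216/791717805254439023624865699561776475898803884688668051353443161

obs 1: x=6 → posterior Gamma(10, 9/4)
obs 2: x=4 → posterior Gamma(14, 13/4)
obs 3: x=0 → posterior Gamma(14, 17/4)
obs 4: x=2 → posterior Gamma(16, 21/4)
obs 5: x=5 → posterior Gamma(21, 25/4)
obs 6: x=4 → posterior Gamma(25, 29/4)
obs 7: x=6 → posterior Gamma(31, 33/4)
obs 8: x=6 → posterior Gamma(37, 37/4)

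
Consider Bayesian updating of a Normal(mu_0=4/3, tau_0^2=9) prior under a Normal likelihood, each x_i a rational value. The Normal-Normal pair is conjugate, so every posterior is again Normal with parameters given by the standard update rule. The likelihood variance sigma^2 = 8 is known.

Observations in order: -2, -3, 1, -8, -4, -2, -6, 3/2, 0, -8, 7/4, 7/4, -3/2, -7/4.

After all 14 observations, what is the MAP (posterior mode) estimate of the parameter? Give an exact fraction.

obs 1: x=-2 → posterior Normal(-22/51, 72/17)
obs 2: x=-3 → posterior Normal(-103/78, 36/13)
obs 3: x=1 → posterior Normal(-76/105, 72/35)
obs 4: x=-8 → posterior Normal(-73/33, 18/11)
obs 5: x=-4 → posterior Normal(-400/159, 72/53)
obs 6: x=-2 → posterior Normal(-227/93, 36/31)
obs 7: x=-6 → posterior Normal(-616/213, 72/71)
obs 8: x=3/2 → posterior Normal(-1151/480, 9/10)
obs 9: x=0 → posterior Normal(-1151/534, 72/89)
obs 10: x=-8 → posterior Normal(-1583/588, 36/49)
obs 11: x=7/4 → posterior Normal(-2977/1284, 72/107)
obs 12: x=7/4 → posterior Normal(-697/348, 18/29)
obs 13: x=-3/2 → posterior Normal(-59/30, 72/125)
obs 14: x=-7/4 → posterior Normal(-3139/1608, 36/67)

-3139/1608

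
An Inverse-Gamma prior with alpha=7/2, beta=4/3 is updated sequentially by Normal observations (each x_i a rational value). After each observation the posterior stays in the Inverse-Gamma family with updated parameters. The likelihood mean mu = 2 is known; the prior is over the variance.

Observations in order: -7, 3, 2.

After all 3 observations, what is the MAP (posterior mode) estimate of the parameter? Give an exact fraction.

obs 1: x=-7 → posterior Inverse-Gamma(4, 251/6)
obs 2: x=3 → posterior Inverse-Gamma(9/2, 127/3)
obs 3: x=2 → posterior Inverse-Gamma(5, 127/3)

127/18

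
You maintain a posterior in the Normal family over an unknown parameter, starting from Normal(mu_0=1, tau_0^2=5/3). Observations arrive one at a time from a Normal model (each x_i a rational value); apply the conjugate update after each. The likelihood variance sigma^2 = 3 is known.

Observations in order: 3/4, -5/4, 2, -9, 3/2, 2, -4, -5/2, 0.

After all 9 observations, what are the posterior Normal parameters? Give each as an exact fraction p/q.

mu_0=-29/36, tau_0^2=5/18

obs 1: x=3/4 → posterior Normal(51/56, 15/14)
obs 2: x=-5/4 → posterior Normal(13/38, 15/19)
obs 3: x=2 → posterior Normal(11/16, 5/8)
obs 4: x=-9 → posterior Normal(-57/58, 15/29)
obs 5: x=3/2 → posterior Normal(-21/34, 15/34)
obs 6: x=2 → posterior Normal(-11/39, 5/13)
obs 7: x=-4 → posterior Normal(-31/44, 15/44)
obs 8: x=-5/2 → posterior Normal(-87/98, 15/49)
obs 9: x=0 → posterior Normal(-29/36, 5/18)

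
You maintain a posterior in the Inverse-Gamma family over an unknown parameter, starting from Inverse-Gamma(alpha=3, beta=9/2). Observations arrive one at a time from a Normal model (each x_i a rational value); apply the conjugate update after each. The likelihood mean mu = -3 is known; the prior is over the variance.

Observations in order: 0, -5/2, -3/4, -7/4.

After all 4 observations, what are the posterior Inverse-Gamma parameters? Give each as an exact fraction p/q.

alpha=5, beta=199/16

obs 1: x=0 → posterior Inverse-Gamma(7/2, 9)
obs 2: x=-5/2 → posterior Inverse-Gamma(4, 73/8)
obs 3: x=-3/4 → posterior Inverse-Gamma(9/2, 373/32)
obs 4: x=-7/4 → posterior Inverse-Gamma(5, 199/16)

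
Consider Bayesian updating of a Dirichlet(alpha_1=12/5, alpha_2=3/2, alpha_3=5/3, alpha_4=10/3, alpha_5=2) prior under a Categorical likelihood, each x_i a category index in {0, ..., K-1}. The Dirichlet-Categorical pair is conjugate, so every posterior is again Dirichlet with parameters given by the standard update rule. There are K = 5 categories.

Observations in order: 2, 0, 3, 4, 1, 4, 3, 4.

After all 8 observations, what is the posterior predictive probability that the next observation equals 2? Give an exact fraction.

obs 1: x=2 → posterior Dirichlet(12/5, 3/2, 8/3, 10/3, 2)
obs 2: x=0 → posterior Dirichlet(17/5, 3/2, 8/3, 10/3, 2)
obs 3: x=3 → posterior Dirichlet(17/5, 3/2, 8/3, 13/3, 2)
obs 4: x=4 → posterior Dirichlet(17/5, 3/2, 8/3, 13/3, 3)
obs 5: x=1 → posterior Dirichlet(17/5, 5/2, 8/3, 13/3, 3)
obs 6: x=4 → posterior Dirichlet(17/5, 5/2, 8/3, 13/3, 4)
obs 7: x=3 → posterior Dirichlet(17/5, 5/2, 8/3, 16/3, 4)
obs 8: x=4 → posterior Dirichlet(17/5, 5/2, 8/3, 16/3, 5)

80/567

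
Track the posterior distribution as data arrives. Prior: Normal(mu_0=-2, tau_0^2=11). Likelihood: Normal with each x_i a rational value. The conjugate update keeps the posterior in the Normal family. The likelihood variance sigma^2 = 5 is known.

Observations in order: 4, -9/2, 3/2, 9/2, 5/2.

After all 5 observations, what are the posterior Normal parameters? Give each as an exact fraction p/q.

obs 1: x=4 → posterior Normal(17/8, 55/16)
obs 2: x=-9/2 → posterior Normal(-31/54, 55/27)
obs 3: x=3/2 → posterior Normal(1/38, 55/38)
obs 4: x=9/2 → posterior Normal(101/98, 55/49)
obs 5: x=5/2 → posterior Normal(13/10, 11/12)

mu_0=13/10, tau_0^2=11/12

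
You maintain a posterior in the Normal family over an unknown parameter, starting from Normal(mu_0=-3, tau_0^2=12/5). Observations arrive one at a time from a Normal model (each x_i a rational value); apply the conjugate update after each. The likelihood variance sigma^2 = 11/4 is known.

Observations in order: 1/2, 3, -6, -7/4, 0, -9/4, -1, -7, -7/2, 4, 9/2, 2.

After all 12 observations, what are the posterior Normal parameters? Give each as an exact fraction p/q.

mu_0=-525/631, tau_0^2=132/631

obs 1: x=1/2 → posterior Normal(-141/103, 132/103)
obs 2: x=3 → posterior Normal(3/151, 132/151)
obs 3: x=-6 → posterior Normal(-285/199, 132/199)
obs 4: x=-7/4 → posterior Normal(-369/247, 132/247)
obs 5: x=0 → posterior Normal(-369/295, 132/295)
obs 6: x=-9/4 → posterior Normal(-477/343, 132/343)
obs 7: x=-1 → posterior Normal(-525/391, 132/391)
obs 8: x=-7 → posterior Normal(-861/439, 132/439)
obs 9: x=-7/2 → posterior Normal(-1029/487, 132/487)
obs 10: x=4 → posterior Normal(-837/535, 132/535)
obs 11: x=9/2 → posterior Normal(-621/583, 12/53)
obs 12: x=2 → posterior Normal(-525/631, 132/631)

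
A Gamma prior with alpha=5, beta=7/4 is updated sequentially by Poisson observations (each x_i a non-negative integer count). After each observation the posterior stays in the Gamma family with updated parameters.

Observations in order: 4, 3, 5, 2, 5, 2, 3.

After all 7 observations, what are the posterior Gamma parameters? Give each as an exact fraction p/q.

obs 1: x=4 → posterior Gamma(9, 11/4)
obs 2: x=3 → posterior Gamma(12, 15/4)
obs 3: x=5 → posterior Gamma(17, 19/4)
obs 4: x=2 → posterior Gamma(19, 23/4)
obs 5: x=5 → posterior Gamma(24, 27/4)
obs 6: x=2 → posterior Gamma(26, 31/4)
obs 7: x=3 → posterior Gamma(29, 35/4)

alpha=29, beta=35/4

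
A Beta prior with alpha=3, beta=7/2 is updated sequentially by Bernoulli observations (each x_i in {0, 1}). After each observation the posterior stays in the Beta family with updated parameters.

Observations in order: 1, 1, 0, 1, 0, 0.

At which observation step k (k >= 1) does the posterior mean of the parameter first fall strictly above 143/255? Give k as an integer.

obs 1: x=1 → posterior Beta(4, 7/2)
obs 2: x=1 → posterior Beta(5, 7/2)
obs 3: x=0 → posterior Beta(5, 9/2)
obs 4: x=1 → posterior Beta(6, 9/2)
obs 5: x=0 → posterior Beta(6, 11/2)
obs 6: x=0 → posterior Beta(6, 13/2)

k = 2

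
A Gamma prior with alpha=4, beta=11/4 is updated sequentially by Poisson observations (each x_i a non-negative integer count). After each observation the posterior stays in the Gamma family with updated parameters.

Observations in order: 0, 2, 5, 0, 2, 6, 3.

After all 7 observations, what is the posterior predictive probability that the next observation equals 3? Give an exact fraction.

13056050965889055215960598557898755283456/68661200018502037993426956551095570850443

obs 1: x=0 → posterior Gamma(4, 15/4)
obs 2: x=2 → posterior Gamma(6, 19/4)
obs 3: x=5 → posterior Gamma(11, 23/4)
obs 4: x=0 → posterior Gamma(11, 27/4)
obs 5: x=2 → posterior Gamma(13, 31/4)
obs 6: x=6 → posterior Gamma(19, 35/4)
obs 7: x=3 → posterior Gamma(22, 39/4)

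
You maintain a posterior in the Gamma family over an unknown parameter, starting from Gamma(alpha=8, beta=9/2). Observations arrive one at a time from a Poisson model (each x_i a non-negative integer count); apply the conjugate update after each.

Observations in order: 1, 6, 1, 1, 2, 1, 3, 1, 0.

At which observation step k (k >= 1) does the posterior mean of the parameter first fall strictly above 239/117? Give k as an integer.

obs 1: x=1 → posterior Gamma(9, 11/2)
obs 2: x=6 → posterior Gamma(15, 13/2)
obs 3: x=1 → posterior Gamma(16, 15/2)
obs 4: x=1 → posterior Gamma(17, 17/2)
obs 5: x=2 → posterior Gamma(19, 19/2)
obs 6: x=1 → posterior Gamma(20, 21/2)
obs 7: x=3 → posterior Gamma(23, 23/2)
obs 8: x=1 → posterior Gamma(24, 25/2)
obs 9: x=0 → posterior Gamma(24, 27/2)

k = 2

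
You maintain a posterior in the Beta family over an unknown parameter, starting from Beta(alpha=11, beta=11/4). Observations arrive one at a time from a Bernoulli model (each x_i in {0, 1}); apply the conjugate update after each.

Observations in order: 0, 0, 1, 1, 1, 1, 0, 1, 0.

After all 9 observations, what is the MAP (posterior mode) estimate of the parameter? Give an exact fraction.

obs 1: x=0 → posterior Beta(11, 15/4)
obs 2: x=0 → posterior Beta(11, 19/4)
obs 3: x=1 → posterior Beta(12, 19/4)
obs 4: x=1 → posterior Beta(13, 19/4)
obs 5: x=1 → posterior Beta(14, 19/4)
obs 6: x=1 → posterior Beta(15, 19/4)
obs 7: x=0 → posterior Beta(15, 23/4)
obs 8: x=1 → posterior Beta(16, 23/4)
obs 9: x=0 → posterior Beta(16, 27/4)

60/83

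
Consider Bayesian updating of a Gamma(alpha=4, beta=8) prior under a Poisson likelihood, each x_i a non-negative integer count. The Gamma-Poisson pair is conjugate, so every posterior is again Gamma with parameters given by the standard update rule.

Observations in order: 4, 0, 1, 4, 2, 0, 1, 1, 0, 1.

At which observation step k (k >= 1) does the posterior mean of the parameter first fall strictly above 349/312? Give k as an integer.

k = 5

obs 1: x=4 → posterior Gamma(8, 9)
obs 2: x=0 → posterior Gamma(8, 10)
obs 3: x=1 → posterior Gamma(9, 11)
obs 4: x=4 → posterior Gamma(13, 12)
obs 5: x=2 → posterior Gamma(15, 13)
obs 6: x=0 → posterior Gamma(15, 14)
obs 7: x=1 → posterior Gamma(16, 15)
obs 8: x=1 → posterior Gamma(17, 16)
obs 9: x=0 → posterior Gamma(17, 17)
obs 10: x=1 → posterior Gamma(18, 18)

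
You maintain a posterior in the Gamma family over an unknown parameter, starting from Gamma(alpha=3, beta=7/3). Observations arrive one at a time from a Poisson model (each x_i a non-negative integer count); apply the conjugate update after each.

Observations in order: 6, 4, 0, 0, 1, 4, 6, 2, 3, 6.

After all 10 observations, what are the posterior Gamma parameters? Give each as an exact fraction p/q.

alpha=35, beta=37/3

obs 1: x=6 → posterior Gamma(9, 10/3)
obs 2: x=4 → posterior Gamma(13, 13/3)
obs 3: x=0 → posterior Gamma(13, 16/3)
obs 4: x=0 → posterior Gamma(13, 19/3)
obs 5: x=1 → posterior Gamma(14, 22/3)
obs 6: x=4 → posterior Gamma(18, 25/3)
obs 7: x=6 → posterior Gamma(24, 28/3)
obs 8: x=2 → posterior Gamma(26, 31/3)
obs 9: x=3 → posterior Gamma(29, 34/3)
obs 10: x=6 → posterior Gamma(35, 37/3)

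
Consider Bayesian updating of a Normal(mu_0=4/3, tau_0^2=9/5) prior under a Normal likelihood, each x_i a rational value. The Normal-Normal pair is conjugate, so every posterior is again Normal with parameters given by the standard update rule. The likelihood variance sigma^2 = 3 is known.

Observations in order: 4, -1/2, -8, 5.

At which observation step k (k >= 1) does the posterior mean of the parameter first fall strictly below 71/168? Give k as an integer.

k = 3

obs 1: x=4 → posterior Normal(7/3, 9/8)
obs 2: x=-1/2 → posterior Normal(103/66, 9/11)
obs 3: x=-8 → posterior Normal(-41/84, 9/14)
obs 4: x=5 → posterior Normal(49/102, 9/17)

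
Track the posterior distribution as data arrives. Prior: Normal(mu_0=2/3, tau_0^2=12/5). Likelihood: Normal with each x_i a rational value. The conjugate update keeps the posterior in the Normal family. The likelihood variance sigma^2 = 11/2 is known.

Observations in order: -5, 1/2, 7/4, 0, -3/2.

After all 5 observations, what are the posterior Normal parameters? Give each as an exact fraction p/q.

mu_0=-28/75, tau_0^2=132/175

obs 1: x=-5 → posterior Normal(-250/237, 132/79)
obs 2: x=1/2 → posterior Normal(-214/309, 132/103)
obs 3: x=7/4 → posterior Normal(-88/381, 132/127)
obs 4: x=0 → posterior Normal(-88/453, 132/151)
obs 5: x=-3/2 → posterior Normal(-28/75, 132/175)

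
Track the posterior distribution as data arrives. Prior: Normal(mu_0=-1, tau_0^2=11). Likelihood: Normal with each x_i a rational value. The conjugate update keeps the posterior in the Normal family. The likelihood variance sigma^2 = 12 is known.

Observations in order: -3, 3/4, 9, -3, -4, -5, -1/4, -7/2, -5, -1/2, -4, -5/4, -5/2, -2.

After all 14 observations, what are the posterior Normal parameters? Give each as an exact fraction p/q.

mu_0=-1115/664, tau_0^2=66/83

obs 1: x=-3 → posterior Normal(-45/23, 132/23)
obs 2: x=3/4 → posterior Normal(-147/136, 66/17)
obs 3: x=9 → posterior Normal(83/60, 44/15)
obs 4: x=-3 → posterior Normal(117/224, 33/14)
obs 5: x=-4 → posterior Normal(-59/268, 132/67)
obs 6: x=-5 → posterior Normal(-93/104, 22/13)
obs 7: x=-1/4 → posterior Normal(-145/178, 132/89)
obs 8: x=-7/2 → posterior Normal(-111/100, 33/25)
obs 9: x=-5 → posterior Normal(-166/111, 44/37)
obs 10: x=-1/2 → posterior Normal(-343/244, 66/61)
obs 11: x=-4 → posterior Normal(-431/266, 132/133)
obs 12: x=-5/4 → posterior Normal(-917/576, 11/12)
obs 13: x=-5/2 → posterior Normal(-1027/620, 132/155)
obs 14: x=-2 → posterior Normal(-1115/664, 66/83)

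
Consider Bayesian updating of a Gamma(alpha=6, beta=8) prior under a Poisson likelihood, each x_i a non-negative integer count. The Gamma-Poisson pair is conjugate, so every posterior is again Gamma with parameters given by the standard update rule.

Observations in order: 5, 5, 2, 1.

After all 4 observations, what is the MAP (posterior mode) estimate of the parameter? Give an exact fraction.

3/2

obs 1: x=5 → posterior Gamma(11, 9)
obs 2: x=5 → posterior Gamma(16, 10)
obs 3: x=2 → posterior Gamma(18, 11)
obs 4: x=1 → posterior Gamma(19, 12)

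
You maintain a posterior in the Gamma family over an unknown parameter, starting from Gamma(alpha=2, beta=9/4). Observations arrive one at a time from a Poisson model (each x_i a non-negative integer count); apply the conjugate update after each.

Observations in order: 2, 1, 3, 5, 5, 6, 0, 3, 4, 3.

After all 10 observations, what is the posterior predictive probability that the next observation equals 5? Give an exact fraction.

obs 1: x=2 → posterior Gamma(4, 13/4)
obs 2: x=1 → posterior Gamma(5, 17/4)
obs 3: x=3 → posterior Gamma(8, 21/4)
obs 4: x=5 → posterior Gamma(13, 25/4)
obs 5: x=5 → posterior Gamma(18, 29/4)
obs 6: x=6 → posterior Gamma(24, 33/4)
obs 7: x=0 → posterior Gamma(24, 37/4)
obs 8: x=3 → posterior Gamma(27, 41/4)
obs 9: x=4 → posterior Gamma(31, 45/4)
obs 10: x=3 → posterior Gamma(34, 49/4)

1505290131315159910236665299124144401582663515926875933905772075008/17650577297635443452864176659864382698578516114033824336337614632317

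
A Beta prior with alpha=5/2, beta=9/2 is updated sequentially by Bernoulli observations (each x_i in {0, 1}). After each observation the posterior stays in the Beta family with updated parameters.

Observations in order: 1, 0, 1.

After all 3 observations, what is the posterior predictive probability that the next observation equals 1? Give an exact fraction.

9/20

obs 1: x=1 → posterior Beta(7/2, 9/2)
obs 2: x=0 → posterior Beta(7/2, 11/2)
obs 3: x=1 → posterior Beta(9/2, 11/2)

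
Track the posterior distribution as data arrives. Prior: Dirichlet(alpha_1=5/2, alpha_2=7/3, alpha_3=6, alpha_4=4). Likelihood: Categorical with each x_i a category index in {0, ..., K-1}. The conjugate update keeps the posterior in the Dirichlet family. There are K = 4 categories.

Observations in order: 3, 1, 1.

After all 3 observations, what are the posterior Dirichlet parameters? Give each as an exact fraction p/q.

alpha_1=5/2, alpha_2=13/3, alpha_3=6, alpha_4=5

obs 1: x=3 → posterior Dirichlet(5/2, 7/3, 6, 5)
obs 2: x=1 → posterior Dirichlet(5/2, 10/3, 6, 5)
obs 3: x=1 → posterior Dirichlet(5/2, 13/3, 6, 5)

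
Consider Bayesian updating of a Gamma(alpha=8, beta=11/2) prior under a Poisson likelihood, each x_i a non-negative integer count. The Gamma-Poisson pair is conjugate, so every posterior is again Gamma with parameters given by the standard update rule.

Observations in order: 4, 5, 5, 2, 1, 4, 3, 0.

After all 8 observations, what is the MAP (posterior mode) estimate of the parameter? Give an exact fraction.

obs 1: x=4 → posterior Gamma(12, 13/2)
obs 2: x=5 → posterior Gamma(17, 15/2)
obs 3: x=5 → posterior Gamma(22, 17/2)
obs 4: x=2 → posterior Gamma(24, 19/2)
obs 5: x=1 → posterior Gamma(25, 21/2)
obs 6: x=4 → posterior Gamma(29, 23/2)
obs 7: x=3 → posterior Gamma(32, 25/2)
obs 8: x=0 → posterior Gamma(32, 27/2)

62/27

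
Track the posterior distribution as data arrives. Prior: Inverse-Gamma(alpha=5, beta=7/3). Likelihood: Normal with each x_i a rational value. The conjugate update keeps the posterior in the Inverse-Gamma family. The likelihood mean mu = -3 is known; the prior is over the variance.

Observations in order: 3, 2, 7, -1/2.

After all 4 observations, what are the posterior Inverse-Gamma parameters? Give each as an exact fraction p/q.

alpha=7, beta=2063/24

obs 1: x=3 → posterior Inverse-Gamma(11/2, 61/3)
obs 2: x=2 → posterior Inverse-Gamma(6, 197/6)
obs 3: x=7 → posterior Inverse-Gamma(13/2, 497/6)
obs 4: x=-1/2 → posterior Inverse-Gamma(7, 2063/24)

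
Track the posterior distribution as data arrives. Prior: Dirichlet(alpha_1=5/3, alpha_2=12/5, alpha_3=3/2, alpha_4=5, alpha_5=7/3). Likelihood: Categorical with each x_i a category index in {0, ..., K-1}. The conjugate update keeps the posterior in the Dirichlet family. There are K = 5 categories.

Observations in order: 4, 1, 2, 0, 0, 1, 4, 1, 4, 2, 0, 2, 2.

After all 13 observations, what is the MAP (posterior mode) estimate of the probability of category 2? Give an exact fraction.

obs 1: x=4 → posterior Dirichlet(5/3, 12/5, 3/2, 5, 10/3)
obs 2: x=1 → posterior Dirichlet(5/3, 17/5, 3/2, 5, 10/3)
obs 3: x=2 → posterior Dirichlet(5/3, 17/5, 5/2, 5, 10/3)
obs 4: x=0 → posterior Dirichlet(8/3, 17/5, 5/2, 5, 10/3)
obs 5: x=0 → posterior Dirichlet(11/3, 17/5, 5/2, 5, 10/3)
obs 6: x=1 → posterior Dirichlet(11/3, 22/5, 5/2, 5, 10/3)
obs 7: x=4 → posterior Dirichlet(11/3, 22/5, 5/2, 5, 13/3)
obs 8: x=1 → posterior Dirichlet(11/3, 27/5, 5/2, 5, 13/3)
obs 9: x=4 → posterior Dirichlet(11/3, 27/5, 5/2, 5, 16/3)
obs 10: x=2 → posterior Dirichlet(11/3, 27/5, 7/2, 5, 16/3)
obs 11: x=0 → posterior Dirichlet(14/3, 27/5, 7/2, 5, 16/3)
obs 12: x=2 → posterior Dirichlet(14/3, 27/5, 9/2, 5, 16/3)
obs 13: x=2 → posterior Dirichlet(14/3, 27/5, 11/2, 5, 16/3)

45/209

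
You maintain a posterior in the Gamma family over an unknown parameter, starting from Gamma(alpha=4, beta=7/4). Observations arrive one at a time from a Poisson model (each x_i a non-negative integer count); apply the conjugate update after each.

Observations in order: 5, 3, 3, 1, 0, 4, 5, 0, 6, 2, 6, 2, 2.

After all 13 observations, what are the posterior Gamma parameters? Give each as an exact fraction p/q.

alpha=43, beta=59/4

obs 1: x=5 → posterior Gamma(9, 11/4)
obs 2: x=3 → posterior Gamma(12, 15/4)
obs 3: x=3 → posterior Gamma(15, 19/4)
obs 4: x=1 → posterior Gamma(16, 23/4)
obs 5: x=0 → posterior Gamma(16, 27/4)
obs 6: x=4 → posterior Gamma(20, 31/4)
obs 7: x=5 → posterior Gamma(25, 35/4)
obs 8: x=0 → posterior Gamma(25, 39/4)
obs 9: x=6 → posterior Gamma(31, 43/4)
obs 10: x=2 → posterior Gamma(33, 47/4)
obs 11: x=6 → posterior Gamma(39, 51/4)
obs 12: x=2 → posterior Gamma(41, 55/4)
obs 13: x=2 → posterior Gamma(43, 59/4)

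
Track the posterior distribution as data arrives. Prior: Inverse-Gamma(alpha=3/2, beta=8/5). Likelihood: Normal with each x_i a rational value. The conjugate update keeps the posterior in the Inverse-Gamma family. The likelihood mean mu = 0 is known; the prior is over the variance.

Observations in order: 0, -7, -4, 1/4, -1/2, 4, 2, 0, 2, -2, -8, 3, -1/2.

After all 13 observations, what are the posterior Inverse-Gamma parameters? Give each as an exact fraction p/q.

obs 1: x=0 → posterior Inverse-Gamma(2, 8/5)
obs 2: x=-7 → posterior Inverse-Gamma(5/2, 261/10)
obs 3: x=-4 → posterior Inverse-Gamma(3, 341/10)
obs 4: x=1/4 → posterior Inverse-Gamma(7/2, 5461/160)
obs 5: x=-1/2 → posterior Inverse-Gamma(4, 5481/160)
obs 6: x=4 → posterior Inverse-Gamma(9/2, 6761/160)
obs 7: x=2 → posterior Inverse-Gamma(5, 7081/160)
obs 8: x=0 → posterior Inverse-Gamma(11/2, 7081/160)
obs 9: x=2 → posterior Inverse-Gamma(6, 7401/160)
obs 10: x=-2 → posterior Inverse-Gamma(13/2, 7721/160)
obs 11: x=-8 → posterior Inverse-Gamma(7, 12841/160)
obs 12: x=3 → posterior Inverse-Gamma(15/2, 13561/160)
obs 13: x=-1/2 → posterior Inverse-Gamma(8, 13581/160)

alpha=8, beta=13581/160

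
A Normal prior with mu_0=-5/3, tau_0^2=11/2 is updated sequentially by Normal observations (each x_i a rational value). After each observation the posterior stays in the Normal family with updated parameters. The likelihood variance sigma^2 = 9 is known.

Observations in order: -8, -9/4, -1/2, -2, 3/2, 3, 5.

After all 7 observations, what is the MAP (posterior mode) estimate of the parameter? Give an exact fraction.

obs 1: x=-8 → posterior Normal(-118/29, 99/29)
obs 2: x=-9/4 → posterior Normal(-571/160, 99/40)
obs 3: x=-1/2 → posterior Normal(-593/204, 33/17)
obs 4: x=-2 → posterior Normal(-681/248, 99/62)
obs 5: x=3/2 → posterior Normal(-615/292, 99/73)
obs 6: x=3 → posterior Normal(-23/16, 33/28)
obs 7: x=5 → posterior Normal(-263/380, 99/95)

-263/380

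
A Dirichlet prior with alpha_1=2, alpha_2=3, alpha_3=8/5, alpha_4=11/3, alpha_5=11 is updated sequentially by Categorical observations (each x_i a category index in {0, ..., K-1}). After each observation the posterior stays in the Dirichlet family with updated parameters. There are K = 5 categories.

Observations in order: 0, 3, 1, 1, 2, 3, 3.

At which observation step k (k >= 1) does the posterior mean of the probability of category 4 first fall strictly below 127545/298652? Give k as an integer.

k = 5

obs 1: x=0 → posterior Dirichlet(3, 3, 8/5, 11/3, 11)
obs 2: x=3 → posterior Dirichlet(3, 3, 8/5, 14/3, 11)
obs 3: x=1 → posterior Dirichlet(3, 4, 8/5, 14/3, 11)
obs 4: x=1 → posterior Dirichlet(3, 5, 8/5, 14/3, 11)
obs 5: x=2 → posterior Dirichlet(3, 5, 13/5, 14/3, 11)
obs 6: x=3 → posterior Dirichlet(3, 5, 13/5, 17/3, 11)
obs 7: x=3 → posterior Dirichlet(3, 5, 13/5, 20/3, 11)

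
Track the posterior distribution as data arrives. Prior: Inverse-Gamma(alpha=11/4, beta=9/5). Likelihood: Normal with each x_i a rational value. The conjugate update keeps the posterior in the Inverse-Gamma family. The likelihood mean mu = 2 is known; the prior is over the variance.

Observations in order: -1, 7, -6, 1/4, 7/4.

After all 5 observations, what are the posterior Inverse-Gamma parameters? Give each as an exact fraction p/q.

obs 1: x=-1 → posterior Inverse-Gamma(13/4, 63/10)
obs 2: x=7 → posterior Inverse-Gamma(15/4, 94/5)
obs 3: x=-6 → posterior Inverse-Gamma(17/4, 254/5)
obs 4: x=1/4 → posterior Inverse-Gamma(19/4, 8373/160)
obs 5: x=7/4 → posterior Inverse-Gamma(21/4, 4189/80)

alpha=21/4, beta=4189/80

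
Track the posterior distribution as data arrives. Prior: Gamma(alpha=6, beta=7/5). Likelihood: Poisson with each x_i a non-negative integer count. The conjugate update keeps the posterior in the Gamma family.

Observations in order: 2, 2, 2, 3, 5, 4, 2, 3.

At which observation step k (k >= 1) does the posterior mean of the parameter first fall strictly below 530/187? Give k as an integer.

k = 3

obs 1: x=2 → posterior Gamma(8, 12/5)
obs 2: x=2 → posterior Gamma(10, 17/5)
obs 3: x=2 → posterior Gamma(12, 22/5)
obs 4: x=3 → posterior Gamma(15, 27/5)
obs 5: x=5 → posterior Gamma(20, 32/5)
obs 6: x=4 → posterior Gamma(24, 37/5)
obs 7: x=2 → posterior Gamma(26, 42/5)
obs 8: x=3 → posterior Gamma(29, 47/5)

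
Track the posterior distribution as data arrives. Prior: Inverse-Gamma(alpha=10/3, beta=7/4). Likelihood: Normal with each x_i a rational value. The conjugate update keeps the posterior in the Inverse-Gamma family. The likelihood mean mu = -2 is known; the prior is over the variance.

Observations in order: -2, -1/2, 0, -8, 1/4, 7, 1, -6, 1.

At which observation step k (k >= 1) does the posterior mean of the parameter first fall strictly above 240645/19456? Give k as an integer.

k = 8

obs 1: x=-2 → posterior Inverse-Gamma(23/6, 7/4)
obs 2: x=-1/2 → posterior Inverse-Gamma(13/3, 23/8)
obs 3: x=0 → posterior Inverse-Gamma(29/6, 39/8)
obs 4: x=-8 → posterior Inverse-Gamma(16/3, 183/8)
obs 5: x=1/4 → posterior Inverse-Gamma(35/6, 813/32)
obs 6: x=7 → posterior Inverse-Gamma(19/3, 2109/32)
obs 7: x=1 → posterior Inverse-Gamma(41/6, 2253/32)
obs 8: x=-6 → posterior Inverse-Gamma(22/3, 2509/32)
obs 9: x=1 → posterior Inverse-Gamma(47/6, 2653/32)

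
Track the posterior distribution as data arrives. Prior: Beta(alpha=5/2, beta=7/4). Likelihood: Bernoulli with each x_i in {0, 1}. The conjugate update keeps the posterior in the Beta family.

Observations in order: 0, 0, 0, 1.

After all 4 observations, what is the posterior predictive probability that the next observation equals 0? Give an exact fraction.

19/33

obs 1: x=0 → posterior Beta(5/2, 11/4)
obs 2: x=0 → posterior Beta(5/2, 15/4)
obs 3: x=0 → posterior Beta(5/2, 19/4)
obs 4: x=1 → posterior Beta(7/2, 19/4)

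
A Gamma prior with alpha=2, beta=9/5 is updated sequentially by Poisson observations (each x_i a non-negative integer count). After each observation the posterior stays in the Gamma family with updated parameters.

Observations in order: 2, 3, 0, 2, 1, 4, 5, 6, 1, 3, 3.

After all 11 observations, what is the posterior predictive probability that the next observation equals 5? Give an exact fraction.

obs 1: x=2 → posterior Gamma(4, 14/5)
obs 2: x=3 → posterior Gamma(7, 19/5)
obs 3: x=0 → posterior Gamma(7, 24/5)
obs 4: x=2 → posterior Gamma(9, 29/5)
obs 5: x=1 → posterior Gamma(10, 34/5)
obs 6: x=4 → posterior Gamma(14, 39/5)
obs 7: x=5 → posterior Gamma(19, 44/5)
obs 8: x=6 → posterior Gamma(25, 49/5)
obs 9: x=1 → posterior Gamma(26, 54/5)
obs 10: x=3 → posterior Gamma(29, 59/5)
obs 11: x=3 → posterior Gamma(32, 64/5)

821672617162116511986104835497883533867798327680342117738086400000/12110828323146611254814688587895340828525939773593961260820794811021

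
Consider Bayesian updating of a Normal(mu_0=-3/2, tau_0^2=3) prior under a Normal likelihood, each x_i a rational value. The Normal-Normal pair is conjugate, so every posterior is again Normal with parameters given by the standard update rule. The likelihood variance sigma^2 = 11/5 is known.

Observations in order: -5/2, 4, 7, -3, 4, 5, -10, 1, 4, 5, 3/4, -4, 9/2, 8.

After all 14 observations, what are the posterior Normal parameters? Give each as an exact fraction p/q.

obs 1: x=-5/2 → posterior Normal(-27/13, 33/26)
obs 2: x=4 → posterior Normal(6/41, 33/41)
obs 3: x=7 → posterior Normal(111/56, 33/56)
obs 4: x=-3 → posterior Normal(66/71, 33/71)
obs 5: x=4 → posterior Normal(63/43, 33/86)
obs 6: x=5 → posterior Normal(201/101, 33/101)
obs 7: x=-10 → posterior Normal(51/116, 33/116)
obs 8: x=1 → posterior Normal(66/131, 33/131)
obs 9: x=4 → posterior Normal(63/73, 33/146)
obs 10: x=5 → posterior Normal(201/161, 33/161)
obs 11: x=3/4 → posterior Normal(849/704, 3/16)
obs 12: x=-4 → posterior Normal(609/764, 33/191)
obs 13: x=9/2 → posterior Normal(879/824, 33/206)
obs 14: x=8 → posterior Normal(1359/884, 33/221)

mu_0=1359/884, tau_0^2=33/221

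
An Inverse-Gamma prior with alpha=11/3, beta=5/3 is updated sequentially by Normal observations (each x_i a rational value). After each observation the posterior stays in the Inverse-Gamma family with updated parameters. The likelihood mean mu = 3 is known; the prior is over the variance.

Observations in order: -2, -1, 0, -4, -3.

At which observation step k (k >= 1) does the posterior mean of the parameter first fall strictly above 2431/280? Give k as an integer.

k = 4

obs 1: x=-2 → posterior Inverse-Gamma(25/6, 85/6)
obs 2: x=-1 → posterior Inverse-Gamma(14/3, 133/6)
obs 3: x=0 → posterior Inverse-Gamma(31/6, 80/3)
obs 4: x=-4 → posterior Inverse-Gamma(17/3, 307/6)
obs 5: x=-3 → posterior Inverse-Gamma(37/6, 415/6)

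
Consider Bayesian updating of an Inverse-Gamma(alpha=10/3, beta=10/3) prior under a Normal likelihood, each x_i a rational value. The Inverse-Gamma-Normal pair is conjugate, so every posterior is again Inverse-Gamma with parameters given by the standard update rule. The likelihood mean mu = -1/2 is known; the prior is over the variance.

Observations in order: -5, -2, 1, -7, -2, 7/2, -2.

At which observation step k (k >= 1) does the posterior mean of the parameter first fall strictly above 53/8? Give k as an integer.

obs 1: x=-5 → posterior Inverse-Gamma(23/6, 323/24)
obs 2: x=-2 → posterior Inverse-Gamma(13/3, 175/12)
obs 3: x=1 → posterior Inverse-Gamma(29/6, 377/24)
obs 4: x=-7 → posterior Inverse-Gamma(16/3, 221/6)
obs 5: x=-2 → posterior Inverse-Gamma(35/6, 911/24)
obs 6: x=7/2 → posterior Inverse-Gamma(19/3, 1103/24)
obs 7: x=-2 → posterior Inverse-Gamma(41/6, 565/12)

k = 4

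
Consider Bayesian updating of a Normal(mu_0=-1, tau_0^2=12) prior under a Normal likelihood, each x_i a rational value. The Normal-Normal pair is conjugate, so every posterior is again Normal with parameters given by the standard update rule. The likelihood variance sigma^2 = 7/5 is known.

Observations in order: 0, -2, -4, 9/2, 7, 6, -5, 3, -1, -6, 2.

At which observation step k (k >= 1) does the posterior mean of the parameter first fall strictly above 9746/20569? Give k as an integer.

k = 5

obs 1: x=0 → posterior Normal(-7/67, 84/67)
obs 2: x=-2 → posterior Normal(-1, 84/127)
obs 3: x=-4 → posterior Normal(-367/187, 84/187)
obs 4: x=9/2 → posterior Normal(-97/247, 84/247)
obs 5: x=7 → posterior Normal(323/307, 84/307)
obs 6: x=6 → posterior Normal(683/367, 84/367)
obs 7: x=-5 → posterior Normal(383/427, 12/61)
obs 8: x=3 → posterior Normal(563/487, 84/487)
obs 9: x=-1 → posterior Normal(503/547, 84/547)
obs 10: x=-6 → posterior Normal(143/607, 84/607)
obs 11: x=2 → posterior Normal(263/667, 84/667)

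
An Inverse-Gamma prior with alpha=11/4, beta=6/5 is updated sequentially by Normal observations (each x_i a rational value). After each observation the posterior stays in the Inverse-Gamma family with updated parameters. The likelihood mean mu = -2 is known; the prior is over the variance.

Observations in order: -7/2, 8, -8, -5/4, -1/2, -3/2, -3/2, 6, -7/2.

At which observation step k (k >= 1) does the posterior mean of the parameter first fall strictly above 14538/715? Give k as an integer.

obs 1: x=-7/2 → posterior Inverse-Gamma(13/4, 93/40)
obs 2: x=8 → posterior Inverse-Gamma(15/4, 2093/40)
obs 3: x=-8 → posterior Inverse-Gamma(17/4, 2813/40)
obs 4: x=-5/4 → posterior Inverse-Gamma(19/4, 11297/160)
obs 5: x=-1/2 → posterior Inverse-Gamma(21/4, 11477/160)
obs 6: x=-3/2 → posterior Inverse-Gamma(23/4, 11497/160)
obs 7: x=-3/2 → posterior Inverse-Gamma(25/4, 11517/160)
obs 8: x=6 → posterior Inverse-Gamma(27/4, 16637/160)
obs 9: x=-7/2 → posterior Inverse-Gamma(29/4, 16817/160)

k = 3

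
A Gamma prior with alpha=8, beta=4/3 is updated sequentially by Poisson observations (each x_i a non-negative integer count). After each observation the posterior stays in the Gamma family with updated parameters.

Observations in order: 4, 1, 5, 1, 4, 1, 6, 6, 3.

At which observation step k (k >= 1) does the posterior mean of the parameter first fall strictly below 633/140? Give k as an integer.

k = 2

obs 1: x=4 → posterior Gamma(12, 7/3)
obs 2: x=1 → posterior Gamma(13, 10/3)
obs 3: x=5 → posterior Gamma(18, 13/3)
obs 4: x=1 → posterior Gamma(19, 16/3)
obs 5: x=4 → posterior Gamma(23, 19/3)
obs 6: x=1 → posterior Gamma(24, 22/3)
obs 7: x=6 → posterior Gamma(30, 25/3)
obs 8: x=6 → posterior Gamma(36, 28/3)
obs 9: x=3 → posterior Gamma(39, 31/3)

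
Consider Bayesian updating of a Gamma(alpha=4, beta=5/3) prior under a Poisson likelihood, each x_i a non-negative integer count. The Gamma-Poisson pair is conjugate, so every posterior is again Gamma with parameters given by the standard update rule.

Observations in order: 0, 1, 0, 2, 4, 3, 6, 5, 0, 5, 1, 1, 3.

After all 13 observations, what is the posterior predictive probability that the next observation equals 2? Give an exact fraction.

18811643330408281336832000899043012675597486117626436470702080/73726012172171197797121788497772307620990118320641353655221487

obs 1: x=0 → posterior Gamma(4, 8/3)
obs 2: x=1 → posterior Gamma(5, 11/3)
obs 3: x=0 → posterior Gamma(5, 14/3)
obs 4: x=2 → posterior Gamma(7, 17/3)
obs 5: x=4 → posterior Gamma(11, 20/3)
obs 6: x=3 → posterior Gamma(14, 23/3)
obs 7: x=6 → posterior Gamma(20, 26/3)
obs 8: x=5 → posterior Gamma(25, 29/3)
obs 9: x=0 → posterior Gamma(25, 32/3)
obs 10: x=5 → posterior Gamma(30, 35/3)
obs 11: x=1 → posterior Gamma(31, 38/3)
obs 12: x=1 → posterior Gamma(32, 41/3)
obs 13: x=3 → posterior Gamma(35, 44/3)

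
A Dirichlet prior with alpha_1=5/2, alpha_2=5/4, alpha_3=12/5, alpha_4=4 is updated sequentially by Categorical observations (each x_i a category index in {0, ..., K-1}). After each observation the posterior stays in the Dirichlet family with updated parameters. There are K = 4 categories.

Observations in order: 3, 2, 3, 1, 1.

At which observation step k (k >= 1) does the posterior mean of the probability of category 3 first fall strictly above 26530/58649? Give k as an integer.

k = 3

obs 1: x=3 → posterior Dirichlet(5/2, 5/4, 12/5, 5)
obs 2: x=2 → posterior Dirichlet(5/2, 5/4, 17/5, 5)
obs 3: x=3 → posterior Dirichlet(5/2, 5/4, 17/5, 6)
obs 4: x=1 → posterior Dirichlet(5/2, 9/4, 17/5, 6)
obs 5: x=1 → posterior Dirichlet(5/2, 13/4, 17/5, 6)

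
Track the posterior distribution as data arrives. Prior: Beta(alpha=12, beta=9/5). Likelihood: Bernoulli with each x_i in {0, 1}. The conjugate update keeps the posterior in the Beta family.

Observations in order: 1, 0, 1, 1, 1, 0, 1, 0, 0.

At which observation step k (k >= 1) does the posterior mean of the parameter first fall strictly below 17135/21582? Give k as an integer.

k = 8

obs 1: x=1 → posterior Beta(13, 9/5)
obs 2: x=0 → posterior Beta(13, 14/5)
obs 3: x=1 → posterior Beta(14, 14/5)
obs 4: x=1 → posterior Beta(15, 14/5)
obs 5: x=1 → posterior Beta(16, 14/5)
obs 6: x=0 → posterior Beta(16, 19/5)
obs 7: x=1 → posterior Beta(17, 19/5)
obs 8: x=0 → posterior Beta(17, 24/5)
obs 9: x=0 → posterior Beta(17, 29/5)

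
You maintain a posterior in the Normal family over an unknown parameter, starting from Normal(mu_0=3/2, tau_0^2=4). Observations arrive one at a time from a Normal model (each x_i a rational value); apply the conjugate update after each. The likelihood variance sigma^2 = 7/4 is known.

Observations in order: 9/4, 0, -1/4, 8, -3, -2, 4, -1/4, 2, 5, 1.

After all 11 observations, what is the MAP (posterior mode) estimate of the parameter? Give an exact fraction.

obs 1: x=9/4 → posterior Normal(93/46, 28/23)
obs 2: x=0 → posterior Normal(31/26, 28/39)
obs 3: x=-1/4 → posterior Normal(17/22, 28/55)
obs 4: x=8 → posterior Normal(341/142, 28/71)
obs 5: x=-3 → posterior Normal(245/174, 28/87)
obs 6: x=-2 → posterior Normal(181/206, 28/103)
obs 7: x=4 → posterior Normal(309/238, 4/17)
obs 8: x=-1/4 → posterior Normal(301/270, 28/135)
obs 9: x=2 → posterior Normal(365/302, 28/151)
obs 10: x=5 → posterior Normal(525/334, 28/167)
obs 11: x=1 → posterior Normal(557/366, 28/183)

557/366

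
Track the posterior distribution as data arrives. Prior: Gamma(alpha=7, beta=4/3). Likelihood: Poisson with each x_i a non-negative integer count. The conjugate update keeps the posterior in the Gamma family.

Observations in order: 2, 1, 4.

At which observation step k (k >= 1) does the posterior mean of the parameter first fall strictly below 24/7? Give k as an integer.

obs 1: x=2 → posterior Gamma(9, 7/3)
obs 2: x=1 → posterior Gamma(10, 10/3)
obs 3: x=4 → posterior Gamma(14, 13/3)

k = 2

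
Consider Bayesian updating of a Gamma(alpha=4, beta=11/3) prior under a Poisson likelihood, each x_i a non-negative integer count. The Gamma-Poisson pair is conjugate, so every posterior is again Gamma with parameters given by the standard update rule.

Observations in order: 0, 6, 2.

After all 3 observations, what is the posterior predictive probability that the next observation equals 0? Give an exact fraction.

obs 1: x=0 → posterior Gamma(4, 14/3)
obs 2: x=6 → posterior Gamma(10, 17/3)
obs 3: x=2 → posterior Gamma(12, 20/3)

4096000000000000/21914624432020321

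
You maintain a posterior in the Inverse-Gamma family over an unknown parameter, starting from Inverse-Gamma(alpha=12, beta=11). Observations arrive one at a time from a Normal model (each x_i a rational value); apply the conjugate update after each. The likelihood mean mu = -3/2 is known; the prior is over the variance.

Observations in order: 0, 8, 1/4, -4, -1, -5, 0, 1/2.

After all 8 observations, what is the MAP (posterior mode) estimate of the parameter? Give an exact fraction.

2281/544

obs 1: x=0 → posterior Inverse-Gamma(25/2, 97/8)
obs 2: x=8 → posterior Inverse-Gamma(13, 229/4)
obs 3: x=1/4 → posterior Inverse-Gamma(27/2, 1881/32)
obs 4: x=-4 → posterior Inverse-Gamma(14, 1981/32)
obs 5: x=-1 → posterior Inverse-Gamma(29/2, 1985/32)
obs 6: x=-5 → posterior Inverse-Gamma(15, 2181/32)
obs 7: x=0 → posterior Inverse-Gamma(31/2, 2217/32)
obs 8: x=1/2 → posterior Inverse-Gamma(16, 2281/32)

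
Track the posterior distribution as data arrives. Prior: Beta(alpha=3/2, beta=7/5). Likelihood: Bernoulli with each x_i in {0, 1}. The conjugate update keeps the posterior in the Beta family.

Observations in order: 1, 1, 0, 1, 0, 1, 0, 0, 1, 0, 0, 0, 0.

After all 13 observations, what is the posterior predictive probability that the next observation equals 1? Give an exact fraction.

65/159

obs 1: x=1 → posterior Beta(5/2, 7/5)
obs 2: x=1 → posterior Beta(7/2, 7/5)
obs 3: x=0 → posterior Beta(7/2, 12/5)
obs 4: x=1 → posterior Beta(9/2, 12/5)
obs 5: x=0 → posterior Beta(9/2, 17/5)
obs 6: x=1 → posterior Beta(11/2, 17/5)
obs 7: x=0 → posterior Beta(11/2, 22/5)
obs 8: x=0 → posterior Beta(11/2, 27/5)
obs 9: x=1 → posterior Beta(13/2, 27/5)
obs 10: x=0 → posterior Beta(13/2, 32/5)
obs 11: x=0 → posterior Beta(13/2, 37/5)
obs 12: x=0 → posterior Beta(13/2, 42/5)
obs 13: x=0 → posterior Beta(13/2, 47/5)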